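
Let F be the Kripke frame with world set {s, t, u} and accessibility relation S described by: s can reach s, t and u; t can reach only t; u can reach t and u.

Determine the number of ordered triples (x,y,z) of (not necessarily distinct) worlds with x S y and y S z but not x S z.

0

S is transitive; there are no such tuples.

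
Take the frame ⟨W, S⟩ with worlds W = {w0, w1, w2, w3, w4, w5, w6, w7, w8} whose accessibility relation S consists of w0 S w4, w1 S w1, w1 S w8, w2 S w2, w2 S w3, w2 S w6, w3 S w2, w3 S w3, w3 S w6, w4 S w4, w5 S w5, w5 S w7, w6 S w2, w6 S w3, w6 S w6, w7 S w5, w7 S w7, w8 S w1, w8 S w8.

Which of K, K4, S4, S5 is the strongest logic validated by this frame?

K4

Transitive (axiom 4): yes — every two-step S-path is closed by a direct edge.
Reflexive (axiom T): no — w0 is not related to itself.
Euclidean (axiom 5): yes — any two successors of a common world are S-related.
So F validates K, K4; S4 would additionally require S to be reflexive. The strongest is K4.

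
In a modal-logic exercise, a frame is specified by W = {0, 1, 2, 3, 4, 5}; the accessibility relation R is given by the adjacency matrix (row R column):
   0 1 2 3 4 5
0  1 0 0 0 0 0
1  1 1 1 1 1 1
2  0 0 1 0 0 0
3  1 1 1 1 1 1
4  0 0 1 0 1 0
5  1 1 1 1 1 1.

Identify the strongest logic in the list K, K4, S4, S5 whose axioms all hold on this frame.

Transitive (axiom 4): yes — every two-step R-path is closed by a direct edge.
Reflexive (axiom T): yes — every world is R-related to itself.
Euclidean (axiom 5): no — 1 R 0 and 1 R 2, but not 0 R 2.
So F validates K, K4, S4; S5 would additionally require R to be Euclidean. The strongest is S4.

S4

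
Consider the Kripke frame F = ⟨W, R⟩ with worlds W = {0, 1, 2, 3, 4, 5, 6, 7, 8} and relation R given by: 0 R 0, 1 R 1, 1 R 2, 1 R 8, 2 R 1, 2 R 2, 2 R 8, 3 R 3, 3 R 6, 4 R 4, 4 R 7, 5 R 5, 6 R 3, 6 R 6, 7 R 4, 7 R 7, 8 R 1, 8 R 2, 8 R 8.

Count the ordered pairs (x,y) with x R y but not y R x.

0

R is symmetric; there are no such tuples.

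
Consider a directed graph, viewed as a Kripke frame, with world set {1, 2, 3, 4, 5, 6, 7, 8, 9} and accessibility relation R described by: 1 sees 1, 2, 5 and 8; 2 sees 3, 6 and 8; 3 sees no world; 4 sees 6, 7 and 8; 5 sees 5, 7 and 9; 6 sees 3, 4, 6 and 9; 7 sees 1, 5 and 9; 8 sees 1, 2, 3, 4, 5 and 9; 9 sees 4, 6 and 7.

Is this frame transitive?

Transitive: no — 1 R 2 and 2 R 3, but not 1 R 3.

No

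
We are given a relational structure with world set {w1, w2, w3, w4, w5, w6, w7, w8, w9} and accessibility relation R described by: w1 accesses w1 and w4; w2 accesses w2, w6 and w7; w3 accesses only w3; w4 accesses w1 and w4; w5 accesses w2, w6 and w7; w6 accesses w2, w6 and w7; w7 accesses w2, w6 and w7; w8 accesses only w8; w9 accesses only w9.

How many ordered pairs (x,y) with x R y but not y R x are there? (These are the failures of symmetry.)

Enumerating: (w5,w2), (w5,w6), (w5,w7).

3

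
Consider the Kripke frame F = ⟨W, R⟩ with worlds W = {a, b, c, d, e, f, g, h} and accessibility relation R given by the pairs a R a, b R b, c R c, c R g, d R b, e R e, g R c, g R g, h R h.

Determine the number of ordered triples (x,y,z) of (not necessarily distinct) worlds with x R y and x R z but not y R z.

0

R is Euclidean; there are no such tuples.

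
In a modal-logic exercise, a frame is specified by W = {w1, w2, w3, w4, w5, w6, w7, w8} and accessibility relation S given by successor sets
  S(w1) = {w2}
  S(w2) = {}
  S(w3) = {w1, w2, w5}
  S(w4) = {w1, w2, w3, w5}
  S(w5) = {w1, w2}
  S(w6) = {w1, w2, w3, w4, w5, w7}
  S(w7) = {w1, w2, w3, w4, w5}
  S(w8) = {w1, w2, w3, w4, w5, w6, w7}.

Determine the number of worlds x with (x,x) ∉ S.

Enumerating: w1, w2, w3, w4, w5, w6, w7, w8.

8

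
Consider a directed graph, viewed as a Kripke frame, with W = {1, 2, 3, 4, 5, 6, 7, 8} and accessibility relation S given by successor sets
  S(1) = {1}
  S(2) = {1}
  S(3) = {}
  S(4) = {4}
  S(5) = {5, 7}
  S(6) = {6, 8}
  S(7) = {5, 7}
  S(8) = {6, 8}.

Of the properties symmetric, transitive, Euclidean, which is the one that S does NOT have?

symmetric

Symmetric: no — 2 S 1 but not 1 S 2.
Transitive: yes — every two-step S-path is closed by a direct edge.
Euclidean: yes — any two successors of a common world are S-related.
Only symmetric fails.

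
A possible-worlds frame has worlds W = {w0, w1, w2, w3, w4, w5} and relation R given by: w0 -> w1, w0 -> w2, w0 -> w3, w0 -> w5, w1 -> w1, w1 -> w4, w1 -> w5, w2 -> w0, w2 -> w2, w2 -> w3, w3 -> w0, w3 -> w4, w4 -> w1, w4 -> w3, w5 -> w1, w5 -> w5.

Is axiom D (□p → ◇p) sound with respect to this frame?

Yes

The schema D characterises exactly the serial frames.
Serial: yes — every world has a successor (e.g. w0 R w1).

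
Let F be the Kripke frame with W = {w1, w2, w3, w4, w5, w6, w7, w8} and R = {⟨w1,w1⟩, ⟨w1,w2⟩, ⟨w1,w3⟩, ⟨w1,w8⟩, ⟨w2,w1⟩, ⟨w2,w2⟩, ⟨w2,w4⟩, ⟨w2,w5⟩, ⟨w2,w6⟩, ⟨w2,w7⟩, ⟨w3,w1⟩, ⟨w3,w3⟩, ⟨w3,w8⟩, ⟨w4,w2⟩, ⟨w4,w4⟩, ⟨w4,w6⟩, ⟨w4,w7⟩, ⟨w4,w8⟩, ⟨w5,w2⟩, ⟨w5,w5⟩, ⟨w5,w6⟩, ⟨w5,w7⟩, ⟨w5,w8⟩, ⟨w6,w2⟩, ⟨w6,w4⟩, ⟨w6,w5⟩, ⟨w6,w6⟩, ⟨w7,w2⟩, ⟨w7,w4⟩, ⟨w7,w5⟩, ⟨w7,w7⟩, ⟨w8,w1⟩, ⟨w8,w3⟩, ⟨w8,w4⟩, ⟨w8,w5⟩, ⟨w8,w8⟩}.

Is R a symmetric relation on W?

Yes

Symmetric: yes — every pair in R has its reverse in R.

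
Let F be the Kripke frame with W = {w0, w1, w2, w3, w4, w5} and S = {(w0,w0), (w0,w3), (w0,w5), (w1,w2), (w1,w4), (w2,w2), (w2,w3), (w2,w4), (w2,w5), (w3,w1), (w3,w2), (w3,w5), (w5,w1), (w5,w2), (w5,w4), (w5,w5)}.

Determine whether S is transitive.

Transitive: no — w0 S w3 and w3 S w1, but not w0 S w1.

No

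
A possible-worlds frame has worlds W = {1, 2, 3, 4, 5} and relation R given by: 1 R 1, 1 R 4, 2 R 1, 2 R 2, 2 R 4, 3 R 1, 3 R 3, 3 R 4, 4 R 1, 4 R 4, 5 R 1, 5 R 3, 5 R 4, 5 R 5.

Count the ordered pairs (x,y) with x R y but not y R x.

Enumerating: (2,1), (2,4), (3,1), (3,4), (5,1), (5,3), (5,4).

7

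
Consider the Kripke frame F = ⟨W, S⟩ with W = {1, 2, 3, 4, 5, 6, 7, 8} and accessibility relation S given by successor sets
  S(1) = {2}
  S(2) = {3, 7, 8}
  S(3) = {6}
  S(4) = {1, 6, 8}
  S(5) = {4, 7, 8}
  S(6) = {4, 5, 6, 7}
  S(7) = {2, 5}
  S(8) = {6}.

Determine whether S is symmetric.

No

Symmetric: no — 1 S 2 but not 2 S 1.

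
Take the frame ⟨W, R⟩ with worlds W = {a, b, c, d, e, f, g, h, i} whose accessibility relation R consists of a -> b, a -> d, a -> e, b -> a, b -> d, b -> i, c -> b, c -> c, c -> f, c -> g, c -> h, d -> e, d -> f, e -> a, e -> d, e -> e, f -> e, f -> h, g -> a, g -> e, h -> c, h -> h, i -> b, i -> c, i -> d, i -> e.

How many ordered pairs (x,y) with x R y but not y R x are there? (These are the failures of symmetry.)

Enumerating: (a,d), (b,d), (c,b), (c,f), (c,g), (d,f), (f,e), (f,h), (g,a), (g,e), (i,c), (i,d), (i,e).

13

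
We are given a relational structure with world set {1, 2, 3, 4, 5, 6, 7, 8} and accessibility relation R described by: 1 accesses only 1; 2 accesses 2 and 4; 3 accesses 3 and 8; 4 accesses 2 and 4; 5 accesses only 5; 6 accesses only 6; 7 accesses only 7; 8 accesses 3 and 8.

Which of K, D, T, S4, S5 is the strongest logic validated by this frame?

S5

Serial (axiom D): yes — every world has a successor (e.g. 1 R 1).
Reflexive (axiom T): yes — every world is R-related to itself.
Transitive (axiom 4): yes — every two-step R-path is closed by a direct edge.
Euclidean (axiom 5): yes — any two successors of a common world are R-related.
So F validates K, D, T, S4, S5. The strongest is S5.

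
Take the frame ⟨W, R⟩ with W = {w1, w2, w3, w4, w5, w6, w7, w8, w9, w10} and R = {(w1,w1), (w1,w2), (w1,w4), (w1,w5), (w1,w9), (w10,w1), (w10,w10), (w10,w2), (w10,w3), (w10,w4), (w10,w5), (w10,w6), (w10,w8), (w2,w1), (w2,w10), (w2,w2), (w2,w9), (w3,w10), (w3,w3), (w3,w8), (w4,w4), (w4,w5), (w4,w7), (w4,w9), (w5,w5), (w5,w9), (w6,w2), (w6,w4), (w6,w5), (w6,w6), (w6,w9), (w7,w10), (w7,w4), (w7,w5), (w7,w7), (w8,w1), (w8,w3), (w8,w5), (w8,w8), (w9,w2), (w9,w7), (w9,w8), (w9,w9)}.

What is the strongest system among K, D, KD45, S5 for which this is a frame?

D

Serial (axiom D): yes — every world has a successor (e.g. w1 R w1).
Euclidean (axiom 5): no — w1 R w2 and w1 R w4, but not w2 R w4.
Transitive (axiom 4): no — w1 R w2 and w2 R w10, but not w1 R w10.
Reflexive (axiom T): yes — every world is R-related to itself.
So F validates K, D; KD45 would additionally require R to be Euclidean and transitive. The strongest is D.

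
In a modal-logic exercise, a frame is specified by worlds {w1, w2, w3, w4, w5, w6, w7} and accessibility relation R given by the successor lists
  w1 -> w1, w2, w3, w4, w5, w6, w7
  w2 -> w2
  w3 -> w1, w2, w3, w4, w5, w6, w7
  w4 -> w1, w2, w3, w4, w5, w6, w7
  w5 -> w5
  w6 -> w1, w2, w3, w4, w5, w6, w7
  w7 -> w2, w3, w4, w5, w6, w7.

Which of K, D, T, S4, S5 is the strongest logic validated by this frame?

Serial (axiom D): yes — every world has a successor (e.g. w1 R w1).
Reflexive (axiom T): yes — every world is R-related to itself.
Transitive (axiom 4): no — w7 R w3 and w3 R w1, but not w7 R w1.
Euclidean (axiom 5): no — w1 R w2 and w1 R w3, but not w2 R w3.
So F validates K, D, T; S4 would additionally require R to be transitive. The strongest is T.

T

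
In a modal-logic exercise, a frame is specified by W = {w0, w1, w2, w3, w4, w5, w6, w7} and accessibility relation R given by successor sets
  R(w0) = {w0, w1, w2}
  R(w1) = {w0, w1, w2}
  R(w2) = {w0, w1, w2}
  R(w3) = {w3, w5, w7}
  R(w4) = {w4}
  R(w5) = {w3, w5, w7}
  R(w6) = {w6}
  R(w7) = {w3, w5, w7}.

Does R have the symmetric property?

Yes

Symmetric: yes — every pair in R has its reverse in R.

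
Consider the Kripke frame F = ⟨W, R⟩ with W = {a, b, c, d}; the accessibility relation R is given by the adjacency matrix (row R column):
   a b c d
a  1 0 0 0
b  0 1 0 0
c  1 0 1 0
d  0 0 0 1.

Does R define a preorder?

Yes

Reflexive: yes — every world is R-related to itself.
Transitive: yes — every two-step R-path is closed by a direct edge.
So R is a preorder.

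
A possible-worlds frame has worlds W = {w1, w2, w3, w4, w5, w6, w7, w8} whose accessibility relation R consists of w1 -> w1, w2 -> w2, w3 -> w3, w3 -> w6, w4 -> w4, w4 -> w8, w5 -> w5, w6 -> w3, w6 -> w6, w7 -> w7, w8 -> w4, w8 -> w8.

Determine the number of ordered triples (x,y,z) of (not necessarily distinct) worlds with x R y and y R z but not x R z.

R is transitive; there are no such tuples.

0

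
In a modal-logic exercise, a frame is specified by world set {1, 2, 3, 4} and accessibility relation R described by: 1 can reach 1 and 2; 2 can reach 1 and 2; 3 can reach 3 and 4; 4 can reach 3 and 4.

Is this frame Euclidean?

Euclidean: yes — any two successors of a common world are R-related.

Yes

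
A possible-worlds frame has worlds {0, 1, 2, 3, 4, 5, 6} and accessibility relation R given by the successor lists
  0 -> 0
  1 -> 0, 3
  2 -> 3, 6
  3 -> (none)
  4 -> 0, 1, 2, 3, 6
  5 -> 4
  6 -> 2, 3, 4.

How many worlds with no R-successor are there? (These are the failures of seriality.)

1

Enumerating: 3.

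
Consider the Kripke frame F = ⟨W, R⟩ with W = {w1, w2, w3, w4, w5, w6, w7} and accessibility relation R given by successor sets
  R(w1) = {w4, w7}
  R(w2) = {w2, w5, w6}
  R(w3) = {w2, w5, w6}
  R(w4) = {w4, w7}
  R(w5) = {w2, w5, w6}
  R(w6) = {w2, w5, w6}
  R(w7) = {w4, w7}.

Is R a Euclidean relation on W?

Yes

Euclidean: yes — any two successors of a common world are R-related.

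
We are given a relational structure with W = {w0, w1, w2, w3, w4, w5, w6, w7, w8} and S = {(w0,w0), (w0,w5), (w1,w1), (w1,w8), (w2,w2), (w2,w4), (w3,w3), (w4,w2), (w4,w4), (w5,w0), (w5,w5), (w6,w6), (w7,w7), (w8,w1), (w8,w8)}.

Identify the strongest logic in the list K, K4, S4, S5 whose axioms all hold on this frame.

S5

Transitive (axiom 4): yes — every two-step S-path is closed by a direct edge.
Reflexive (axiom T): yes — every world is S-related to itself.
Euclidean (axiom 5): yes — any two successors of a common world are S-related.
So F validates K, K4, S4, S5. The strongest is S5.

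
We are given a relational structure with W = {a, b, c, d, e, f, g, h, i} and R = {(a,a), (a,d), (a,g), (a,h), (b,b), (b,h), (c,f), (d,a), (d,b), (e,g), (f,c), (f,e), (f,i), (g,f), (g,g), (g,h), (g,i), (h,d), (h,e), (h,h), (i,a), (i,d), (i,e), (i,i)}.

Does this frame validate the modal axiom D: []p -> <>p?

The schema D characterises exactly the serial frames.
Serial: yes — every world has a successor (e.g. a R a).

Yes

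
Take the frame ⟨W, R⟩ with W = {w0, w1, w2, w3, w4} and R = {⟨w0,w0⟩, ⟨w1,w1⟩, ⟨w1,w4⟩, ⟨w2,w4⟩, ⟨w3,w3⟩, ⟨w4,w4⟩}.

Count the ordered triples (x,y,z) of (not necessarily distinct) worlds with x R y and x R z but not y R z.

Enumerating: (w1,w4,w1).

1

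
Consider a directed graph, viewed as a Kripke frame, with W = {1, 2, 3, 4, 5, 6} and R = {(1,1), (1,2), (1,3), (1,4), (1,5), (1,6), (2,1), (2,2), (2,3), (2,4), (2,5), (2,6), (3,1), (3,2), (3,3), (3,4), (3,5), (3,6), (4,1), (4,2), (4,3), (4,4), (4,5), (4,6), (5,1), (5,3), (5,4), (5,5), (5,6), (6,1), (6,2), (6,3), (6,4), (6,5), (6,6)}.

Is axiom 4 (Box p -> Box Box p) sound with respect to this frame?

No

By correspondence theory, 4 is valid on a frame iff R is transitive.
Transitive: no — 5 R 1 and 1 R 2, but not 5 R 2.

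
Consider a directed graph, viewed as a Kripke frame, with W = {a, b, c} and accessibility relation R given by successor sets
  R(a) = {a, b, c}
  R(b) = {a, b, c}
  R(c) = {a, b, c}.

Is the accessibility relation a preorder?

Yes

Reflexive: yes — every world is R-related to itself.
Transitive: yes — every two-step R-path is closed by a direct edge.
So R is a preorder.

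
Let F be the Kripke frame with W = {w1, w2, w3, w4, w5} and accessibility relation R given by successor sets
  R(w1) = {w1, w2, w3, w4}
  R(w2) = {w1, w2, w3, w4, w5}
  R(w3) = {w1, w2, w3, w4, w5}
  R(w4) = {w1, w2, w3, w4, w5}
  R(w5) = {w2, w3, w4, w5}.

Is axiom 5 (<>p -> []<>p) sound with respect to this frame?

No

By correspondence theory, 5 is valid on a frame iff R is Euclidean.
Euclidean: no — w2 R w1 and w2 R w5, but not w1 R w5.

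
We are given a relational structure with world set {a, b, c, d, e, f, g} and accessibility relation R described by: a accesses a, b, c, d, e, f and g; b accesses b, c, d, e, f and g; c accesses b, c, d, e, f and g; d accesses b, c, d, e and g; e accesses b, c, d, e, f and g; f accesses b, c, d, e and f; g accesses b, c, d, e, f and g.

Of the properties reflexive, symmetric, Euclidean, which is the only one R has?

reflexive

Reflexive: yes — every world is R-related to itself.
Symmetric: no — a R b but not b R a.
Euclidean: no — a R d and a R f, but not d R f.
Only reflexive holds.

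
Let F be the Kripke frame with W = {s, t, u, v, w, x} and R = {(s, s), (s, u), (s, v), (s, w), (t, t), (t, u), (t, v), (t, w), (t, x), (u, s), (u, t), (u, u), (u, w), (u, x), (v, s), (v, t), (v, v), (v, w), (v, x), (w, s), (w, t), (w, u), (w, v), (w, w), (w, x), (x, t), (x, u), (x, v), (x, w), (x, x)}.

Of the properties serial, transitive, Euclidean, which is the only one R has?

serial

Serial: yes — every world has a successor (e.g. s R s).
Transitive: no — s R u and u R t, but not s R t.
Euclidean: no — s R u and s R v, but not u R v.
Only serial holds.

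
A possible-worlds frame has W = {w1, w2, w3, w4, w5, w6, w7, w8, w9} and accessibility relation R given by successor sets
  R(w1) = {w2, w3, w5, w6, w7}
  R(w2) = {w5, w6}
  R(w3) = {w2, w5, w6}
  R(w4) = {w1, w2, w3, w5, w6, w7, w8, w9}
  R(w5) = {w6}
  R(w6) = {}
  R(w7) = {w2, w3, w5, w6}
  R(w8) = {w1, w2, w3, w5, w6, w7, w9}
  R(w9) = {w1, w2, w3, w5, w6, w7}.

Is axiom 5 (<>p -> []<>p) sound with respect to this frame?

The schema 5 characterises exactly the Euclidean frames.
Euclidean: no — w1 R w2 and w1 R w3, but not w2 R w3.

No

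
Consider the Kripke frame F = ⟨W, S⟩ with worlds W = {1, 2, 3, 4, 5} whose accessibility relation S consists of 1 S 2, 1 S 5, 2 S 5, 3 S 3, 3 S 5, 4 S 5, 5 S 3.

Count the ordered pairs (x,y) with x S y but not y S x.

4

Enumerating: (1,2), (1,5), (2,5), (4,5).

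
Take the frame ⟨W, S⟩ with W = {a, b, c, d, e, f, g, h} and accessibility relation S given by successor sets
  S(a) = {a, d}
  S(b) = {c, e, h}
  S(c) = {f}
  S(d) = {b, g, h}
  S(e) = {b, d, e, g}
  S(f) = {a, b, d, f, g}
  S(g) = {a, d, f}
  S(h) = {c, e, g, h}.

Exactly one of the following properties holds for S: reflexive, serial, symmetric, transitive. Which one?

serial

Reflexive: no — b is not related to itself.
Serial: yes — every world has a successor (e.g. a S a).
Symmetric: no — a S d but not d S a.
Transitive: no — a S d and d S b, but not a S b.
Only serial holds.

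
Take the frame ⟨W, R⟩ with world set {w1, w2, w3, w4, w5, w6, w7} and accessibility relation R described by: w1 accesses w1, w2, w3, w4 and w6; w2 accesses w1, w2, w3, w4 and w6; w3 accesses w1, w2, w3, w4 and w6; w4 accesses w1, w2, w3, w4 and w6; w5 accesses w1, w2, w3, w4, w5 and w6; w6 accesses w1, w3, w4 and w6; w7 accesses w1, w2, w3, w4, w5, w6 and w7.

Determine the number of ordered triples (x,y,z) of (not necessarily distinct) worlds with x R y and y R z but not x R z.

3

Enumerating: (w6,w1,w2), (w6,w3,w2), (w6,w4,w2).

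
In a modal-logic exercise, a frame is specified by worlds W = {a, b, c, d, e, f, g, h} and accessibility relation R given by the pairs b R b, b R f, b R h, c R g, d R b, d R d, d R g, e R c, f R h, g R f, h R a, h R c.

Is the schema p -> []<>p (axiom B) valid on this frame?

Axiom B corresponds to the accessibility relation being symmetric.
Symmetric: no — b R f but not f R b.

No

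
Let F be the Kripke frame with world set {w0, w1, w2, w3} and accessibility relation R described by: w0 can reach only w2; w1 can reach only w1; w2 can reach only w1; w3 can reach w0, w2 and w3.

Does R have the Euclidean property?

No

Euclidean: no — w3 R w2 and w3 R w0, but not w2 R w0.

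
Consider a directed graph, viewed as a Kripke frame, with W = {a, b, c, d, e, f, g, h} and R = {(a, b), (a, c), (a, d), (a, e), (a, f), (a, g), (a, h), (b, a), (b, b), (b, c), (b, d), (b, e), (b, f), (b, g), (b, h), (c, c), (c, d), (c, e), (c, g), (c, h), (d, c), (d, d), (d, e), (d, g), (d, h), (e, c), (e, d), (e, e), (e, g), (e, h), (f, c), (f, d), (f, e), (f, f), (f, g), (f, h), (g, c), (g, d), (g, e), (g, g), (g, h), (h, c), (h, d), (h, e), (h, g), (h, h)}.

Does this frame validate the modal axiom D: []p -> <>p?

Yes

Axiom D corresponds to the accessibility relation being serial.
Serial: yes — every world has a successor (e.g. a R b).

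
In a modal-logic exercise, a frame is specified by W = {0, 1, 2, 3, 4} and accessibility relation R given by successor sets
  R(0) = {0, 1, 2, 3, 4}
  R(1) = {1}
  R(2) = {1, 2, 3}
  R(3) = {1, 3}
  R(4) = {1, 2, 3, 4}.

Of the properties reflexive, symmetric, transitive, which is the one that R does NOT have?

symmetric

Reflexive: yes — every world is R-related to itself.
Symmetric: no — 0 R 1 but not 1 R 0.
Transitive: yes — every two-step R-path is closed by a direct edge.
Only symmetric fails.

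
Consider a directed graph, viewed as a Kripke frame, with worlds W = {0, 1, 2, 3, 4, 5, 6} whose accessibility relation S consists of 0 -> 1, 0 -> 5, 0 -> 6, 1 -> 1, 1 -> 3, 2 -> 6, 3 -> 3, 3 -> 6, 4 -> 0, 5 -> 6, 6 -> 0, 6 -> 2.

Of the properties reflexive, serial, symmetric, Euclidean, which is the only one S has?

Reflexive: no — 0 is not related to itself.
Serial: yes — every world has a successor (e.g. 0 S 1).
Symmetric: no — 0 S 1 but not 1 S 0.
Euclidean: no — 0 S 1 and 0 S 5, but not 1 S 5.
Only serial holds.

serial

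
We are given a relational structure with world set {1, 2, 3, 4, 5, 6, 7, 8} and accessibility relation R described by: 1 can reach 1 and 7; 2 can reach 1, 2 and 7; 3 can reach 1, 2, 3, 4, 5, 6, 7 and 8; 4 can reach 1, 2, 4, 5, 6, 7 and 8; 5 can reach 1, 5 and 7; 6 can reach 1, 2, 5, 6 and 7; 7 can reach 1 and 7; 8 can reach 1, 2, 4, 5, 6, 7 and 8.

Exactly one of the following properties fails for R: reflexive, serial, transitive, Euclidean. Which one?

Euclidean

Reflexive: yes — every world is R-related to itself.
Serial: yes — every world has a successor (e.g. 1 R 1).
Transitive: yes — every two-step R-path is closed by a direct edge.
Euclidean: no — 3 R 1 and 3 R 2, but not 1 R 2.
Only Euclidean fails.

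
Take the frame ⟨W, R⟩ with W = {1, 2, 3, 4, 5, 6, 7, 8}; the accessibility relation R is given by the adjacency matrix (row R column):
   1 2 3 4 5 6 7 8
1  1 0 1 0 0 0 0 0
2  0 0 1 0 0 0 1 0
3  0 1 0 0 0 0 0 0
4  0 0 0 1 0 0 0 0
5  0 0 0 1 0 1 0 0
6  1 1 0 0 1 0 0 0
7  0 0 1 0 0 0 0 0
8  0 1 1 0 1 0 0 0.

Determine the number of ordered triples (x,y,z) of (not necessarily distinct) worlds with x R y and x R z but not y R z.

25

Enumerating: (1,3,1), (1,3,3), (2,3,3), (2,3,7), (2,7,7), (3,2,2), (5,4,6), (5,6,4), (5,6,6), (6,1,2), (6,1,5), (6,2,1), … and 13 more.
Total: 25.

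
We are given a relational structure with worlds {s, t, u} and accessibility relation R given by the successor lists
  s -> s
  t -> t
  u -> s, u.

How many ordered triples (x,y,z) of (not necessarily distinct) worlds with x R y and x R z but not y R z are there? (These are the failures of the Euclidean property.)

1

Enumerating: (u,s,u).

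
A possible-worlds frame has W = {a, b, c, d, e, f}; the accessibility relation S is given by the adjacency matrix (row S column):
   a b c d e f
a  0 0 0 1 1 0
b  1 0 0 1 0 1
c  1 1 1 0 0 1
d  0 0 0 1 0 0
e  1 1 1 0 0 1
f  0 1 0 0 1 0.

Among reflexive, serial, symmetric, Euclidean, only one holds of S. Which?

serial

Reflexive: no — a is not related to itself.
Serial: yes — every world has a successor (e.g. a S d).
Symmetric: no — a S d but not d S a.
Euclidean: no — a S d and a S e, but not d S e.
Only serial holds.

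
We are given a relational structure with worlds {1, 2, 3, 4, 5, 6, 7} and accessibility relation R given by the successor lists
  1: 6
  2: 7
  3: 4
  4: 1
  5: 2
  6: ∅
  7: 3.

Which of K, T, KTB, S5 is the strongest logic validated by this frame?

Reflexive (axiom T): no — 1 is not related to itself.
Symmetric (axiom B): no — 1 R 6 but not 6 R 1.
Euclidean (axiom 5): no — 1 R 6 and 1 R 6, but not 6 R 6.
So F validates K; T would additionally require R to be reflexive. The strongest is K.

K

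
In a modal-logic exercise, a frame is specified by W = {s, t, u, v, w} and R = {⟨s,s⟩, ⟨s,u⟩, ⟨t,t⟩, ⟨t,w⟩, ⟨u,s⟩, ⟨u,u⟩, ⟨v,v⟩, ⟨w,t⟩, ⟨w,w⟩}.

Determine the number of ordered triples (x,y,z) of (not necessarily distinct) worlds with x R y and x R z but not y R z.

R is Euclidean; there are no such tuples.

0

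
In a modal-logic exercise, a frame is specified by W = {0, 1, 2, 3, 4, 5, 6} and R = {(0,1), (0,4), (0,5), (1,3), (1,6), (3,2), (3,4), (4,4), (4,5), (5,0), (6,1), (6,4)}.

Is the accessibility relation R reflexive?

Reflexive: no — 0 is not related to itself.

No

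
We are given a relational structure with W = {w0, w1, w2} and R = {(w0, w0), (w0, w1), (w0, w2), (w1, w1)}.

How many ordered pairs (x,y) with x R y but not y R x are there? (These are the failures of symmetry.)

Enumerating: (w0,w1), (w0,w2).

2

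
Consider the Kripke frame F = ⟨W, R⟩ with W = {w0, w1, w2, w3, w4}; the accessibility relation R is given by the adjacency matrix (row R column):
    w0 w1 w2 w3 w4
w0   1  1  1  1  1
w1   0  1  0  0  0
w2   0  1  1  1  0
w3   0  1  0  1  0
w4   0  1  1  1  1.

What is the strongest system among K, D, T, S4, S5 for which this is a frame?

S4

Serial (axiom D): yes — every world has a successor (e.g. w0 R w0).
Reflexive (axiom T): yes — every world is R-related to itself.
Transitive (axiom 4): yes — every two-step R-path is closed by a direct edge.
Euclidean (axiom 5): no — w0 R w1 and w0 R w2, but not w1 R w2.
So F validates K, D, T, S4; S5 would additionally require R to be Euclidean. The strongest is S4.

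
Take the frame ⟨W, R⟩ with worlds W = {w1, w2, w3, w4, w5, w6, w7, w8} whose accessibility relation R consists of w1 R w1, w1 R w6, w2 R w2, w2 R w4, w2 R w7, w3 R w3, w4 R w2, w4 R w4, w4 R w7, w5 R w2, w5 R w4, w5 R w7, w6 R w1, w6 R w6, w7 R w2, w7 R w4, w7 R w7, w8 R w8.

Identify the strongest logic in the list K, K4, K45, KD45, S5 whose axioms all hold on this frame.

Transitive (axiom 4): yes — every two-step R-path is closed by a direct edge.
Euclidean (axiom 5): yes — any two successors of a common world are R-related.
Serial (axiom D): yes — every world has a successor (e.g. w1 R w1).
Reflexive (axiom T): no — w5 is not related to itself.
So F validates K, K4, K45, KD45; S5 would additionally require R to be reflexive. The strongest is KD45.

KD45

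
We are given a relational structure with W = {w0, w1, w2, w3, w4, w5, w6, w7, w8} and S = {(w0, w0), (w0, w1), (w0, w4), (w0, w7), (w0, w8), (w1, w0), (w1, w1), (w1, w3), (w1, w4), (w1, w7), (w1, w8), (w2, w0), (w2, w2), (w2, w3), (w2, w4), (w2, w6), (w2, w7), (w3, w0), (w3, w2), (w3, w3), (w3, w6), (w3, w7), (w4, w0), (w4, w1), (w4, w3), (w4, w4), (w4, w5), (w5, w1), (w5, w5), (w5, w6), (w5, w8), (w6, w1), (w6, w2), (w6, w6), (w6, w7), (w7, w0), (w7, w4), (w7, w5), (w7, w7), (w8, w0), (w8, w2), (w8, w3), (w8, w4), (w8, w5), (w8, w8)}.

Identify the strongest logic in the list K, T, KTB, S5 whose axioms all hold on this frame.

T

Reflexive (axiom T): yes — every world is S-related to itself.
Symmetric (axiom B): no — w1 S w3 but not w3 S w1.
Euclidean (axiom 5): no — w0 S w4 and w0 S w7, but not w4 S w7.
So F validates K, T; KTB would additionally require S to be symmetric. The strongest is T.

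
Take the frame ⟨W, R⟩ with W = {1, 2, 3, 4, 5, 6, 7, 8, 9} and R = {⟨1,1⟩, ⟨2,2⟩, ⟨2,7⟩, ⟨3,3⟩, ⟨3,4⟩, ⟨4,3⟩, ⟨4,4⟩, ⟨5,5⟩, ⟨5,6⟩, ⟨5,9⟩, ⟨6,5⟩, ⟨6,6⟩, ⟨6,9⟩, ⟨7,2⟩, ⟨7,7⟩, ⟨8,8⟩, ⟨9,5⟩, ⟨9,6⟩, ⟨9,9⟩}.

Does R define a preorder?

Reflexive: yes — every world is R-related to itself.
Transitive: yes — every two-step R-path is closed by a direct edge.
So R is a preorder.

Yes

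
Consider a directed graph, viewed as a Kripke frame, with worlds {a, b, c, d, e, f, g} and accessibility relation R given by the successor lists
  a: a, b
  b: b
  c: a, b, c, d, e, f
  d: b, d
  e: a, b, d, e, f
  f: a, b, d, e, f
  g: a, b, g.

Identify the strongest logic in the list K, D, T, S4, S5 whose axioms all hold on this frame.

S4

Serial (axiom D): yes — every world has a successor (e.g. a R a).
Reflexive (axiom T): yes — every world is R-related to itself.
Transitive (axiom 4): yes — every two-step R-path is closed by a direct edge.
Euclidean (axiom 5): no — c R a and c R d, but not a R d.
So F validates K, D, T, S4; S5 would additionally require R to be Euclidean. The strongest is S4.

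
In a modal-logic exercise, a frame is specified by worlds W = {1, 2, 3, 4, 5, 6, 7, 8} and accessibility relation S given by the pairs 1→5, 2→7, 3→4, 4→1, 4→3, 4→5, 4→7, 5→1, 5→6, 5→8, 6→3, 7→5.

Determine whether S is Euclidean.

Euclidean: no — 4 S 1 and 4 S 3, but not 1 S 3.

No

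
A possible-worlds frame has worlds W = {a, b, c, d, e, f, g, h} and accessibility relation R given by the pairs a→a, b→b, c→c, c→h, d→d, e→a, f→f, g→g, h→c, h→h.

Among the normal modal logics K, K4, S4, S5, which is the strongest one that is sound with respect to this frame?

Transitive (axiom 4): yes — every two-step R-path is closed by a direct edge.
Reflexive (axiom T): no — e is not related to itself.
Euclidean (axiom 5): yes — any two successors of a common world are R-related.
So F validates K, K4; S4 would additionally require R to be reflexive. The strongest is K4.

K4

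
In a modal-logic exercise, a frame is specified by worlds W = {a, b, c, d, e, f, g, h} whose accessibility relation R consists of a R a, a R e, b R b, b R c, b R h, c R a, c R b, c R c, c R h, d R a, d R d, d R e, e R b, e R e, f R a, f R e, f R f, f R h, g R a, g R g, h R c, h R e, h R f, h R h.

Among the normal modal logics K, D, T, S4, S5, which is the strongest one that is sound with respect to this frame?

Serial (axiom D): yes — every world has a successor (e.g. a R a).
Reflexive (axiom T): yes — every world is R-related to itself.
Transitive (axiom 4): no — a R e and e R b, but not a R b.
Euclidean (axiom 5): no — c R a and c R b, but not a R b.
So F validates K, D, T; S4 would additionally require R to be transitive. The strongest is T.

T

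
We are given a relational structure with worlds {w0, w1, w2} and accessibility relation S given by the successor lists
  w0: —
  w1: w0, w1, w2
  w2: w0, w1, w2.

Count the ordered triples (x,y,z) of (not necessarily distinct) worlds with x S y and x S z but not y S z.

Enumerating: (w1,w0,w0), (w1,w0,w1), (w1,w0,w2), (w2,w0,w0), (w2,w0,w1), (w2,w0,w2).

6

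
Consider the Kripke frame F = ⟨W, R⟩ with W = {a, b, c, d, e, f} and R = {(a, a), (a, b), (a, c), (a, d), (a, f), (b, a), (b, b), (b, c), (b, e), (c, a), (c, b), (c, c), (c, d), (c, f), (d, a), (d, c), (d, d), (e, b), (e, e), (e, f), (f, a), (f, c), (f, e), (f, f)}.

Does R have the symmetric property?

Symmetric: yes — every pair in R has its reverse in R.

Yes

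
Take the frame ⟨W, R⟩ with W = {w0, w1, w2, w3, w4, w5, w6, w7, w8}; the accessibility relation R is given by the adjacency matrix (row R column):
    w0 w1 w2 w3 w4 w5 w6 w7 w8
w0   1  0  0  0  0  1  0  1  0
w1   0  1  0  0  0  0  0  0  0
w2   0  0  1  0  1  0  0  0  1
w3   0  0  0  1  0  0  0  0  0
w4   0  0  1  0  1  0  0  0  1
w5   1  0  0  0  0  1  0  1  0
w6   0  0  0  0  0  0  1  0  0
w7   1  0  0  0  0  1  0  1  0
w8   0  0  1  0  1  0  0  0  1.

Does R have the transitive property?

Yes

Transitive: yes — every two-step R-path is closed by a direct edge.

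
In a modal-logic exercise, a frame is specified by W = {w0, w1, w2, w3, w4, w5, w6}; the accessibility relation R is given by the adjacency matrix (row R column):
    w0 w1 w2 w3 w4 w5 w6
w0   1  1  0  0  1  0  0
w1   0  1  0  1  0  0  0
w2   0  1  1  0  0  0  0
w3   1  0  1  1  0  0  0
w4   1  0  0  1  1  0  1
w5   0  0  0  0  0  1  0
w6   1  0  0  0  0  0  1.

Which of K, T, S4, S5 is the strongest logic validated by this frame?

Reflexive (axiom T): yes — every world is R-related to itself.
Transitive (axiom 4): no — w0 R w1 and w1 R w3, but not w0 R w3.
Euclidean (axiom 5): no — w0 R w1 and w0 R w4, but not w1 R w4.
So F validates K, T; S4 would additionally require R to be transitive. The strongest is T.

T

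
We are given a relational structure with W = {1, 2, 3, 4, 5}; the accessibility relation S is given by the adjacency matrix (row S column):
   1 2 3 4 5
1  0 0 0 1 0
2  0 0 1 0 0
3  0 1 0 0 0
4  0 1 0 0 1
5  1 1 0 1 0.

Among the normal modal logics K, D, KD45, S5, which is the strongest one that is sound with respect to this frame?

D

Serial (axiom D): yes — every world has a successor (e.g. 1 S 4).
Euclidean (axiom 5): no — 4 S 2 and 4 S 5, but not 2 S 5.
Transitive (axiom 4): no — 1 S 4 and 4 S 2, but not 1 S 2.
Reflexive (axiom T): no — 1 is not related to itself.
So F validates K, D; KD45 would additionally require S to be Euclidean and transitive. The strongest is D.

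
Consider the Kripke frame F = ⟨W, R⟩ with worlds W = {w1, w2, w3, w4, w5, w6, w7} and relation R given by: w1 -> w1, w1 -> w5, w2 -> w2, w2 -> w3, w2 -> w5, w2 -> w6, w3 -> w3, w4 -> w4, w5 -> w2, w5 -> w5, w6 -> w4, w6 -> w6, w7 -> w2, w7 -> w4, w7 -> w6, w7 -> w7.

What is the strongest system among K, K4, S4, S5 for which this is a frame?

K

Transitive (axiom 4): no — w1 R w5 and w5 R w2, but not w1 R w2.
Reflexive (axiom T): yes — every world is R-related to itself.
Euclidean (axiom 5): no — w2 R w3 and w2 R w5, but not w3 R w5.
So F validates K; K4 would additionally require R to be transitive. The strongest is K.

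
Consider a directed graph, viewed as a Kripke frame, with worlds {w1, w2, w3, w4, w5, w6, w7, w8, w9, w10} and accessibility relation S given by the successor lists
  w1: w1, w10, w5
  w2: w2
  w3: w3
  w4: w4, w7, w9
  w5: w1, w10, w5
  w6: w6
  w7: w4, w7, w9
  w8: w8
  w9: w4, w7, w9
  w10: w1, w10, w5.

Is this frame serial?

Serial: yes — every world has a successor (e.g. w1 S w1).

Yes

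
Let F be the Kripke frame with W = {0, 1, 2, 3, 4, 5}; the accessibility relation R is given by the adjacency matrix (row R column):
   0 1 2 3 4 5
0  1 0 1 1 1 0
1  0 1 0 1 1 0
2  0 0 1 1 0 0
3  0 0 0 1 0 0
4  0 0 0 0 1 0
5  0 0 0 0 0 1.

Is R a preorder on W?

Yes

Reflexive: yes — every world is R-related to itself.
Transitive: yes — every two-step R-path is closed by a direct edge.
So R is a preorder.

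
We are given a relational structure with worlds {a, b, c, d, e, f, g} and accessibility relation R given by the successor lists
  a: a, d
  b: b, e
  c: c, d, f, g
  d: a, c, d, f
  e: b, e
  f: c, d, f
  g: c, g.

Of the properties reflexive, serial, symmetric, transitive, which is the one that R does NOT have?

transitive

Reflexive: yes — every world is R-related to itself.
Serial: yes — every world has a successor (e.g. a R a).
Symmetric: yes — every pair in R has its reverse in R.
Transitive: no — a R d and d R c, but not a R c.
Only transitive fails.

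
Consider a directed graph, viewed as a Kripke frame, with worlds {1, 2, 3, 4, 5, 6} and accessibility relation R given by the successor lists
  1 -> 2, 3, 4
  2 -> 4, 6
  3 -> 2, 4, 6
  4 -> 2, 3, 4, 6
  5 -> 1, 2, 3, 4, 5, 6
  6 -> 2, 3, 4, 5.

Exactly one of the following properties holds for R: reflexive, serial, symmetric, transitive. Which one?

Reflexive: no — 1 is not related to itself.
Serial: yes — every world has a successor (e.g. 1 R 2).
Symmetric: no — 1 R 2 but not 2 R 1.
Transitive: no — 1 R 2 and 2 R 6, but not 1 R 6.
Only serial holds.

serial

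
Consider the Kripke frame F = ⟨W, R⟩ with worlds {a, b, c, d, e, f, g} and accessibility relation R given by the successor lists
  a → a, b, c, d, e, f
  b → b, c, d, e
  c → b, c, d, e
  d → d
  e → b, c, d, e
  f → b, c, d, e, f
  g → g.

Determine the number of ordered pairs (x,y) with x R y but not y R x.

12

Enumerating: (a,b), (a,c), (a,d), (a,e), (a,f), (b,d), (c,d), (e,d), (f,b), (f,c), (f,d), (f,e).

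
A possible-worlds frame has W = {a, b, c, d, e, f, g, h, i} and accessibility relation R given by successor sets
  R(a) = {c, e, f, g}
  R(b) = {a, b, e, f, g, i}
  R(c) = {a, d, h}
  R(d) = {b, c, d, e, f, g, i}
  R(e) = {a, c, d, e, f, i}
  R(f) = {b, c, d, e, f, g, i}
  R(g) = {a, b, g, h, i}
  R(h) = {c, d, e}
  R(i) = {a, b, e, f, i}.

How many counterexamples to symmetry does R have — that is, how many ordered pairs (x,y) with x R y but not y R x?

14

Enumerating: (a,f), (b,a), (b,e), (d,b), (d,g), (d,i), (e,c), (f,c), (f,g), (g,h), (g,i), (h,d), (h,e), (i,a).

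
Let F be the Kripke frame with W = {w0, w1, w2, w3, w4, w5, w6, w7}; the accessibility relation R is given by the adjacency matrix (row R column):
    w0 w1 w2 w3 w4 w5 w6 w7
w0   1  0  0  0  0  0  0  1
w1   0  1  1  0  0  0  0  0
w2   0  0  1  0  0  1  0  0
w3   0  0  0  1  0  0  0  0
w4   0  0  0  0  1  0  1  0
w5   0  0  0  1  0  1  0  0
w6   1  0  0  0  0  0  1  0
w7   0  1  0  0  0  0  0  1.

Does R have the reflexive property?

Reflexive: yes — every world is R-related to itself.

Yes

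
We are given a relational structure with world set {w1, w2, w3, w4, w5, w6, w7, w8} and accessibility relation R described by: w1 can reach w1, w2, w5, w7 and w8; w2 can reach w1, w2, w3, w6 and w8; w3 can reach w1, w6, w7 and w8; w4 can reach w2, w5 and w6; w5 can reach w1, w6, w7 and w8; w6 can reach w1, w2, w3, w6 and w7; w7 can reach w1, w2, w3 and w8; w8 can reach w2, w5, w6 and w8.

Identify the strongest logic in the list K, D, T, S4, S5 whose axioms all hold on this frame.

Serial (axiom D): yes — every world has a successor (e.g. w1 R w1).
Reflexive (axiom T): no — w3 is not related to itself.
Transitive (axiom 4): no — w1 R w2 and w2 R w3, but not w1 R w3.
Euclidean (axiom 5): no — w1 R w2 and w1 R w5, but not w2 R w5.
So F validates K, D; T would additionally require R to be reflexive. The strongest is D.

D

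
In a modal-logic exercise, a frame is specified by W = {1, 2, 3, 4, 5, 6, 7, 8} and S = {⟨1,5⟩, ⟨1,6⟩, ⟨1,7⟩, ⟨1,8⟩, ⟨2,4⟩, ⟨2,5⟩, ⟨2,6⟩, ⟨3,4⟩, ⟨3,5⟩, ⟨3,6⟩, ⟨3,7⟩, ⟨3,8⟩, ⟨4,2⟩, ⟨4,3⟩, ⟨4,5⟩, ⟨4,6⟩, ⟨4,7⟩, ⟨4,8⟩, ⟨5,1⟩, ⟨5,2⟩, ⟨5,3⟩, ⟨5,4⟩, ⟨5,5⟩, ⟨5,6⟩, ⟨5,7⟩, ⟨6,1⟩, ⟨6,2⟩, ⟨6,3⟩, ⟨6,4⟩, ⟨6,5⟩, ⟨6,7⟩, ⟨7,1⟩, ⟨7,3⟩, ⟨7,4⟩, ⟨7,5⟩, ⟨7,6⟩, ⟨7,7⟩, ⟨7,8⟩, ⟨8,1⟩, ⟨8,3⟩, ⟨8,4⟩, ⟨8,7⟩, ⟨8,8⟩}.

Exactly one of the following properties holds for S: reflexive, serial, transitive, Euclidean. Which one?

Reflexive: no — 1 is not related to itself.
Serial: yes — every world has a successor (e.g. 1 S 5).
Transitive: no — 1 S 5 and 5 S 2, but not 1 S 2.
Euclidean: no — 1 S 5 and 1 S 8, but not 5 S 8.
Only serial holds.

serial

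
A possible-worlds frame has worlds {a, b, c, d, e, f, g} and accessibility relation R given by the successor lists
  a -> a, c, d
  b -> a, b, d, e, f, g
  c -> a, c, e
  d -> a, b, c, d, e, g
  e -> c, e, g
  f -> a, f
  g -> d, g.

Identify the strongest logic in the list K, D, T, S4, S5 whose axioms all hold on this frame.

Serial (axiom D): yes — every world has a successor (e.g. a R a).
Reflexive (axiom T): yes — every world is R-related to itself.
Transitive (axiom 4): no — a R c and c R e, but not a R e.
Euclidean (axiom 5): no — a R c and a R d, but not c R d.
So F validates K, D, T; S4 would additionally require R to be transitive. The strongest is T.

T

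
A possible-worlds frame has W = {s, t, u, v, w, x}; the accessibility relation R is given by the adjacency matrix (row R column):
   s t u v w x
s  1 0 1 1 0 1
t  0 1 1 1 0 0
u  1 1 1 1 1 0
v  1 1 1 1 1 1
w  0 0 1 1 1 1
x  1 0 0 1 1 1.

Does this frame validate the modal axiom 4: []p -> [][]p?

Axiom 4 corresponds to the accessibility relation being transitive.
Transitive: no — s R u and u R t, but not s R t.

No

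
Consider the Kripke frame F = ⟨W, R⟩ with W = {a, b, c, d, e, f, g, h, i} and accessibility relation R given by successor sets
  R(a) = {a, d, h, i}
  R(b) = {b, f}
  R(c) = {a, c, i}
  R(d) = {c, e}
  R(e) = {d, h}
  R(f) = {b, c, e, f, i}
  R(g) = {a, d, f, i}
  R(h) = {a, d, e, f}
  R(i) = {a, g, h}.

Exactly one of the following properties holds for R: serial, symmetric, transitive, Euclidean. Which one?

serial

Serial: yes — every world has a successor (e.g. a R a).
Symmetric: no — a R d but not d R a.
Transitive: no — a R d and d R c, but not a R c.
Euclidean: no — a R d and a R h, but not d R h.
Only serial holds.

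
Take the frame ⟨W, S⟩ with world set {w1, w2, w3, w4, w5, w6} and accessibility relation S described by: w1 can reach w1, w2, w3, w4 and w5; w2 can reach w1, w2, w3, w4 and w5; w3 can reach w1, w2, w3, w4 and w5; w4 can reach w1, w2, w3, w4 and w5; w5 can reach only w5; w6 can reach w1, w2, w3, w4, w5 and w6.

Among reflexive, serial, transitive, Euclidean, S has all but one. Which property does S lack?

Reflexive: yes — every world is S-related to itself.
Serial: yes — every world has a successor (e.g. w1 S w1).
Transitive: yes — every two-step S-path is closed by a direct edge.
Euclidean: no — w1 S w5 and w1 S w2, but not w5 S w2.
Only Euclidean fails.

Euclidean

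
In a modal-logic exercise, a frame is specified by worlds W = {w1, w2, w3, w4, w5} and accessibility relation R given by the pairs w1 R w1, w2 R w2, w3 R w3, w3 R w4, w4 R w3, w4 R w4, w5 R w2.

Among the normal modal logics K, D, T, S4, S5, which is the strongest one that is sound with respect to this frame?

D

Serial (axiom D): yes — every world has a successor (e.g. w1 R w1).
Reflexive (axiom T): no — w5 is not related to itself.
Transitive (axiom 4): yes — every two-step R-path is closed by a direct edge.
Euclidean (axiom 5): yes — any two successors of a common world are R-related.
So F validates K, D; T would additionally require R to be reflexive. The strongest is D.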